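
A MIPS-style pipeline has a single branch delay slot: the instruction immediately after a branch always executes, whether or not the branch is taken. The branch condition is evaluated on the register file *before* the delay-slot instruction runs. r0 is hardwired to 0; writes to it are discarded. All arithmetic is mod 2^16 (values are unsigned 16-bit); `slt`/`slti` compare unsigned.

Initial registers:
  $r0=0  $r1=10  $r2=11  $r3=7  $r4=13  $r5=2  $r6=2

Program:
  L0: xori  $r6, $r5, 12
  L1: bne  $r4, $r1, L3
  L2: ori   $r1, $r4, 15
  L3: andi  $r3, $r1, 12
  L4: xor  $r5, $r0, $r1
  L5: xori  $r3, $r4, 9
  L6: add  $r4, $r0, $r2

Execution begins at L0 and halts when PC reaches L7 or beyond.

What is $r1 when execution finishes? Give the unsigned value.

PC=0  xori  $r6, $r5, 12     | $r0=0 $r1=10 $r2=11 $r3=7 $r4=13 $r5=2 $r6=14
PC=1  bne  $r4, $r1, L3      | $r0=0 $r1=10 $r2=11 $r3=7 $r4=13 $r5=2 $r6=14  [TAKEN]
PC=2  ori   $r1, $r4, 15     | $r0=0 $r1=15 $r2=11 $r3=7 $r4=13 $r5=2 $r6=14
PC=3  andi  $r3, $r1, 12     | $r0=0 $r1=15 $r2=11 $r3=12 $r4=13 $r5=2 $r6=14
PC=4  xor  $r5, $r0, $r1     | $r0=0 $r1=15 $r2=11 $r3=12 $r4=13 $r5=15 $r6=14
PC=5  xori  $r3, $r4, 9      | $r0=0 $r1=15 $r2=11 $r3=4 $r4=13 $r5=15 $r6=14
PC=6  add  $r4, $r0, $r2     | $r0=0 $r1=15 $r2=11 $r3=4 $r4=11 $r5=15 $r6=14

15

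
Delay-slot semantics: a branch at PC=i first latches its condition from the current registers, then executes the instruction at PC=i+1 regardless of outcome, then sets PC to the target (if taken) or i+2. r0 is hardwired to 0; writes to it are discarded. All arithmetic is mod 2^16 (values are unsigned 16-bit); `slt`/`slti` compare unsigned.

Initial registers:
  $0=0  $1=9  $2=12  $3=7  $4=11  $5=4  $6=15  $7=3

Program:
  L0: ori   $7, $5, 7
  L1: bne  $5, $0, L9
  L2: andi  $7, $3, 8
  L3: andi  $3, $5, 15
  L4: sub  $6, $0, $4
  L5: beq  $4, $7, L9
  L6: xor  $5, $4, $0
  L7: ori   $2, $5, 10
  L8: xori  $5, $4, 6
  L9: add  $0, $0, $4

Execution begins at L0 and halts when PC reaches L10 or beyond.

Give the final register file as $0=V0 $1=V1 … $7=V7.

$0=0 $1=9 $2=12 $3=7 $4=11 $5=4 $6=15 $7=0

[0] ori   $7, $5, 7  →  {$0:0, $1:9, $2:12, $3:7, $4:11, $5:4, $6:15, $7:7}
[1] bne  $5, $0, L9  →  {$0:0, $1:9, $2:12, $3:7, $4:11, $5:4, $6:15, $7:7}  ⟨branch taken⟩
[2] andi  $7, $3, 8  →  {$0:0, $1:9, $2:12, $3:7, $4:11, $5:4, $6:15, $7:0}
[9] add  $0, $0, $4  →  {$0:0, $1:9, $2:12, $3:7, $4:11, $5:4, $6:15, $7:0}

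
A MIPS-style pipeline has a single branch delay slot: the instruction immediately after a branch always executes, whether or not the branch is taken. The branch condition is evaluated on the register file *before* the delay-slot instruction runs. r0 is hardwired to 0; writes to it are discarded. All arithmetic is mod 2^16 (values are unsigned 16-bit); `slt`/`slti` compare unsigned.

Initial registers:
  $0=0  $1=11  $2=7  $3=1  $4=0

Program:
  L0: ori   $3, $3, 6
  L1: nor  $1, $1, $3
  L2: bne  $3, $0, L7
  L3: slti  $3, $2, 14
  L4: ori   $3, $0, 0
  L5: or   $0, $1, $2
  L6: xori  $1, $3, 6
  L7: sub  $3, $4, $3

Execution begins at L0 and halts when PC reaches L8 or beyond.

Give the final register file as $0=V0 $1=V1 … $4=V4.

PC=0  ori   $3, $3, 6        | $0=0 $1=11 $2=7 $3=7 $4=0
PC=1  nor  $1, $1, $3        | $0=0 $1=65520 $2=7 $3=7 $4=0
PC=2  bne  $3, $0, L7        | $0=0 $1=65520 $2=7 $3=7 $4=0  [TAKEN]
PC=3  slti  $3, $2, 14       | $0=0 $1=65520 $2=7 $3=1 $4=0
PC=7  sub  $3, $4, $3        | $0=0 $1=65520 $2=7 $3=65535 $4=0

$0=0 $1=65520 $2=7 $3=65535 $4=0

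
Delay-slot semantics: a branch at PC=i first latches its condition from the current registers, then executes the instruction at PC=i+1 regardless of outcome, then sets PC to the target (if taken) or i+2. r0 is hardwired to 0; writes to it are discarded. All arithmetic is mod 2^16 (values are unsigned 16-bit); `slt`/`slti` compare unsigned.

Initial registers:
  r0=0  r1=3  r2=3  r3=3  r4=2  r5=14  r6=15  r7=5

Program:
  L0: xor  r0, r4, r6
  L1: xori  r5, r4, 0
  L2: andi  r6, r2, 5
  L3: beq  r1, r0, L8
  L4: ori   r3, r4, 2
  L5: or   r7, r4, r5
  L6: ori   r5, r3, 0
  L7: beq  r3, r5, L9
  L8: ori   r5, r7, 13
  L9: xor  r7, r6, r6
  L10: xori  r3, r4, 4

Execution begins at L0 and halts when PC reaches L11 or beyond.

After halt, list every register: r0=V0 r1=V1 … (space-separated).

[0] xor  r0, r4, r6  →  {r0:0, r1:3, r2:3, r3:3, r4:2, r5:14, r6:15, r7:5}
[1] xori  r5, r4, 0  →  {r0:0, r1:3, r2:3, r3:3, r4:2, r5:2, r6:15, r7:5}
[2] andi  r6, r2, 5  →  {r0:0, r1:3, r2:3, r3:3, r4:2, r5:2, r6:1, r7:5}
[3] beq  r1, r0, L8  →  {r0:0, r1:3, r2:3, r3:3, r4:2, r5:2, r6:1, r7:5}  ⟨branch fallthrough⟩
[4] ori   r3, r4, 2  →  {r0:0, r1:3, r2:3, r3:2, r4:2, r5:2, r6:1, r7:5}
[5] or   r7, r4, r5  →  {r0:0, r1:3, r2:3, r3:2, r4:2, r5:2, r6:1, r7:2}
[6] ori   r5, r3, 0  →  {r0:0, r1:3, r2:3, r3:2, r4:2, r5:2, r6:1, r7:2}
[7] beq  r3, r5, L9  →  {r0:0, r1:3, r2:3, r3:2, r4:2, r5:2, r6:1, r7:2}  ⟨branch taken⟩
[8] ori   r5, r7, 13  →  {r0:0, r1:3, r2:3, r3:2, r4:2, r5:15, r6:1, r7:2}
[9] xor  r7, r6, r6  →  {r0:0, r1:3, r2:3, r3:2, r4:2, r5:15, r6:1, r7:0}
[10] xori  r3, r4, 4  →  {r0:0, r1:3, r2:3, r3:6, r4:2, r5:15, r6:1, r7:0}

r0=0 r1=3 r2=3 r3=6 r4=2 r5=15 r6=1 r7=0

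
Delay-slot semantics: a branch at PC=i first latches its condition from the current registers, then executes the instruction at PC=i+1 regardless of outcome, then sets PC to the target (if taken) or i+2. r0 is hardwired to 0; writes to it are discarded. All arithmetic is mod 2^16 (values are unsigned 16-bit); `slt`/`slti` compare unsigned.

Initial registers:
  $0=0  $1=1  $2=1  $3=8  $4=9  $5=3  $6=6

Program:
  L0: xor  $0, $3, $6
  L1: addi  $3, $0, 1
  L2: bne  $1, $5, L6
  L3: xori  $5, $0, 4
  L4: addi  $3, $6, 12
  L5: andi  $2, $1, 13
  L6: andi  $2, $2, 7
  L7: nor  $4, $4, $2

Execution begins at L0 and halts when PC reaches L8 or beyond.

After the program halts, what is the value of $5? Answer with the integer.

4

#0 xor  $0, $3, $6 ; 0/1/1/8/9/3/6
#1 addi  $3, $0, 1 ; 0/1/1/1/9/3/6
#2 bne  $1, $5, L6 ; 0/1/1/1/9/3/6 ; →target
#3 xori  $5, $0, 4 ; 0/1/1/1/9/4/6
#6 andi  $2, $2, 7 ; 0/1/1/1/9/4/6
#7 nor  $4, $4, $2 ; 0/1/1/1/65526/4/6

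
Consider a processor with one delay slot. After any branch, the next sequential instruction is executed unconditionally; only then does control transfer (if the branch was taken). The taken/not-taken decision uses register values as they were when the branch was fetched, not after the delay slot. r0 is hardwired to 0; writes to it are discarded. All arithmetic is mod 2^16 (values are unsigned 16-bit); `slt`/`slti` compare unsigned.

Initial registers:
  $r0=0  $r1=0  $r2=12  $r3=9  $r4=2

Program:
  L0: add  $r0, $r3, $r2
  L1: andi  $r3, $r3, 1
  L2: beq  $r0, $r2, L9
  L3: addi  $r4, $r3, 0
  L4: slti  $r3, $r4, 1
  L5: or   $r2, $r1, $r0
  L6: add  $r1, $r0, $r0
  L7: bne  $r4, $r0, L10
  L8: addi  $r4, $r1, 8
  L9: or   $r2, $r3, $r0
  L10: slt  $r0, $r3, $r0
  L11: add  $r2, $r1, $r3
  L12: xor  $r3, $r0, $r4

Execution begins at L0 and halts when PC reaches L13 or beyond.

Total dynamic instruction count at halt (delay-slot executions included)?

12

#0 add  $r0, $r3, $r2 ; 0/0/12/9/2
#1 andi  $r3, $r3, 1 ; 0/0/12/1/2
#2 beq  $r0, $r2, L9 ; 0/0/12/1/2 ; →fallthru
#3 addi  $r4, $r3, 0 ; 0/0/12/1/1
#4 slti  $r3, $r4, 1 ; 0/0/12/0/1
#5 or   $r2, $r1, $r0 ; 0/0/0/0/1
#6 add  $r1, $r0, $r0 ; 0/0/0/0/1
#7 bne  $r4, $r0, L10 ; 0/0/0/0/1 ; →target
#8 addi  $r4, $r1, 8 ; 0/0/0/0/8
#10 slt  $r0, $r3, $r0 ; 0/0/0/0/8
#11 add  $r2, $r1, $r3 ; 0/0/0/0/8
#12 xor  $r3, $r0, $r4 ; 0/0/0/8/8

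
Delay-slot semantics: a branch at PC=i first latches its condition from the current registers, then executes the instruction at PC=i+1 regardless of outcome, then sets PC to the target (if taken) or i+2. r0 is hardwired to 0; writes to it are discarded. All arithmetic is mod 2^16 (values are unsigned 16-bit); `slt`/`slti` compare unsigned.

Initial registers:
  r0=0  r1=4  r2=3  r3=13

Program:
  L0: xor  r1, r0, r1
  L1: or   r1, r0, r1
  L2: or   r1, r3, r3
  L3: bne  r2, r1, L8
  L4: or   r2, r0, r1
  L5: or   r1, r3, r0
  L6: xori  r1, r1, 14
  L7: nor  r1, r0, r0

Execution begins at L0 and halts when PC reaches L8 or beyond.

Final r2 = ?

13

#0 xor  r1, r0, r1 ; 0/4/3/13
#1 or   r1, r0, r1 ; 0/4/3/13
#2 or   r1, r3, r3 ; 0/13/3/13
#3 bne  r2, r1, L8 ; 0/13/3/13 ; →target
#4 or   r2, r0, r1 ; 0/13/13/13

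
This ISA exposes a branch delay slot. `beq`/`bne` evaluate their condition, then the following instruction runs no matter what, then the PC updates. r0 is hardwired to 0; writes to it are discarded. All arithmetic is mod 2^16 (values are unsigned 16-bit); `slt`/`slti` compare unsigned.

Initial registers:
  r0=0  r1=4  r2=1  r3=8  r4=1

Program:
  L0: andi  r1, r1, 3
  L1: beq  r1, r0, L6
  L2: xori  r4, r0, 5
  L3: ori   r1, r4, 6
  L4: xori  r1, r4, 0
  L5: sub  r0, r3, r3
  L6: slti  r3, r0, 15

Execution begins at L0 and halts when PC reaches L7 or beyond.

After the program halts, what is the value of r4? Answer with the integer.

5

[0] andi  r1, r1, 3  →  {r0:0, r1:0, r2:1, r3:8, r4:1}
[1] beq  r1, r0, L6  →  {r0:0, r1:0, r2:1, r3:8, r4:1}  ⟨branch taken⟩
[2] xori  r4, r0, 5  →  {r0:0, r1:0, r2:1, r3:8, r4:5}
[6] slti  r3, r0, 15  →  {r0:0, r1:0, r2:1, r3:1, r4:5}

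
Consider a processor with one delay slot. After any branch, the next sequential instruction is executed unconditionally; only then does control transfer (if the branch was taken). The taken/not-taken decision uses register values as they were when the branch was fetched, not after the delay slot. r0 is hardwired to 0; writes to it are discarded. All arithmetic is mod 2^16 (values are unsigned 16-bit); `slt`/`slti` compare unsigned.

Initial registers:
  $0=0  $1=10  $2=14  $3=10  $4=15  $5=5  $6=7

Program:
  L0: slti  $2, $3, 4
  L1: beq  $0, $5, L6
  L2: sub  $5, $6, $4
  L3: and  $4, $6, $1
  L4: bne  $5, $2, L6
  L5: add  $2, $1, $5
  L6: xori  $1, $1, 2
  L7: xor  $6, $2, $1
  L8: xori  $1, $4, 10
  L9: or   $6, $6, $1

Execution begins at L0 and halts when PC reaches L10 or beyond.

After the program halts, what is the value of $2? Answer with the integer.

[0] slti  $2, $3, 4  →  {$0:0, $1:10, $2:0, $3:10, $4:15, $5:5, $6:7}
[1] beq  $0, $5, L6  →  {$0:0, $1:10, $2:0, $3:10, $4:15, $5:5, $6:7}  ⟨branch fallthrough⟩
[2] sub  $5, $6, $4  →  {$0:0, $1:10, $2:0, $3:10, $4:15, $5:65528, $6:7}
[3] and  $4, $6, $1  →  {$0:0, $1:10, $2:0, $3:10, $4:2, $5:65528, $6:7}
[4] bne  $5, $2, L6  →  {$0:0, $1:10, $2:0, $3:10, $4:2, $5:65528, $6:7}  ⟨branch taken⟩
[5] add  $2, $1, $5  →  {$0:0, $1:10, $2:2, $3:10, $4:2, $5:65528, $6:7}
[6] xori  $1, $1, 2  →  {$0:0, $1:8, $2:2, $3:10, $4:2, $5:65528, $6:7}
[7] xor  $6, $2, $1  →  {$0:0, $1:8, $2:2, $3:10, $4:2, $5:65528, $6:10}
[8] xori  $1, $4, 10  →  {$0:0, $1:8, $2:2, $3:10, $4:2, $5:65528, $6:10}
[9] or   $6, $6, $1  →  {$0:0, $1:8, $2:2, $3:10, $4:2, $5:65528, $6:10}

2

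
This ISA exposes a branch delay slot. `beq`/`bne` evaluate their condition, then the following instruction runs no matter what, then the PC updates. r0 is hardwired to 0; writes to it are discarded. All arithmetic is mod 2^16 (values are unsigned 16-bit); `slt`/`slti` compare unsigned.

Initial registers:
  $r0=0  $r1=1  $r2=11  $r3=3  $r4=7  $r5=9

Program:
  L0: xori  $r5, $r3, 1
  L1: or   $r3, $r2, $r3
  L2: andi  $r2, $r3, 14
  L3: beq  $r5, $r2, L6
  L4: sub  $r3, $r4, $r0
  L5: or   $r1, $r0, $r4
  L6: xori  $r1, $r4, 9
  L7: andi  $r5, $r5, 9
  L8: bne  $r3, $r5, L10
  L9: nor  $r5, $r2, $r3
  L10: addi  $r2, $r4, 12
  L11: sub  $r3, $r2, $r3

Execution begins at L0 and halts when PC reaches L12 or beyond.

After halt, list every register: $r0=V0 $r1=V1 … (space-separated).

$r0=0 $r1=14 $r2=19 $r3=12 $r4=7 $r5=65520

#0 xori  $r5, $r3, 1 ; 0/1/11/3/7/2
#1 or   $r3, $r2, $r3 ; 0/1/11/11/7/2
#2 andi  $r2, $r3, 14 ; 0/1/10/11/7/2
#3 beq  $r5, $r2, L6 ; 0/1/10/11/7/2 ; →fallthru
#4 sub  $r3, $r4, $r0 ; 0/1/10/7/7/2
#5 or   $r1, $r0, $r4 ; 0/7/10/7/7/2
#6 xori  $r1, $r4, 9 ; 0/14/10/7/7/2
#7 andi  $r5, $r5, 9 ; 0/14/10/7/7/0
#8 bne  $r3, $r5, L10 ; 0/14/10/7/7/0 ; →target
#9 nor  $r5, $r2, $r3 ; 0/14/10/7/7/65520
#10 addi  $r2, $r4, 12 ; 0/14/19/7/7/65520
#11 sub  $r3, $r2, $r3 ; 0/14/19/12/7/65520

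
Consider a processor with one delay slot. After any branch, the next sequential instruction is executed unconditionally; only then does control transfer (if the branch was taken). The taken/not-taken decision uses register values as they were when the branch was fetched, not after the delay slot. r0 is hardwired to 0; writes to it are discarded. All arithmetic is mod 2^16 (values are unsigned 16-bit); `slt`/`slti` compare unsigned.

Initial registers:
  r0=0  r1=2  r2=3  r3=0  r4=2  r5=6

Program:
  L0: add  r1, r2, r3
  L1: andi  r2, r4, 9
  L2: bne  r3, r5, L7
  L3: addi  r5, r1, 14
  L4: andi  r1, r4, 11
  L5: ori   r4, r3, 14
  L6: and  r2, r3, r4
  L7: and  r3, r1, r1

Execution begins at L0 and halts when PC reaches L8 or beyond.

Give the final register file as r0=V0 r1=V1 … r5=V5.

[0] add  r1, r2, r3  →  {r0:0, r1:3, r2:3, r3:0, r4:2, r5:6}
[1] andi  r2, r4, 9  →  {r0:0, r1:3, r2:0, r3:0, r4:2, r5:6}
[2] bne  r3, r5, L7  →  {r0:0, r1:3, r2:0, r3:0, r4:2, r5:6}  ⟨branch taken⟩
[3] addi  r5, r1, 14  →  {r0:0, r1:3, r2:0, r3:0, r4:2, r5:17}
[7] and  r3, r1, r1  →  {r0:0, r1:3, r2:0, r3:3, r4:2, r5:17}

r0=0 r1=3 r2=0 r3=3 r4=2 r5=17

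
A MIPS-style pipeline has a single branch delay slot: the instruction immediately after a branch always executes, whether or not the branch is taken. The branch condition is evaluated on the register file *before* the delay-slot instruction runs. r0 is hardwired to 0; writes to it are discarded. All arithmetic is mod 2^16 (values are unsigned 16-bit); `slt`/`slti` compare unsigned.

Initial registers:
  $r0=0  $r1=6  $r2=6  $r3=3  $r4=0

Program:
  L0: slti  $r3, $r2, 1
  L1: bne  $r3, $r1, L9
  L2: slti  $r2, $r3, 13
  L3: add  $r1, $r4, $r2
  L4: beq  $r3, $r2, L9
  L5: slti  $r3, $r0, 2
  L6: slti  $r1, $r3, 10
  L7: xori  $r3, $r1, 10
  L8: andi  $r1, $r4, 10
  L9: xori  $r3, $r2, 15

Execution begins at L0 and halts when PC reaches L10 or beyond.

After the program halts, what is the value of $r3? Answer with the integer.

14

  step pc=0: slti  $r3, $r2, 1  regs=(0,6,6,0,0)
  step pc=1: bne  $r3, $r1, L9  cond=T  regs=(0,6,6,0,0)
  step pc=2: slti  $r2, $r3, 13  regs=(0,6,1,0,0)
  step pc=9: xori  $r3, $r2, 15  regs=(0,6,1,14,0)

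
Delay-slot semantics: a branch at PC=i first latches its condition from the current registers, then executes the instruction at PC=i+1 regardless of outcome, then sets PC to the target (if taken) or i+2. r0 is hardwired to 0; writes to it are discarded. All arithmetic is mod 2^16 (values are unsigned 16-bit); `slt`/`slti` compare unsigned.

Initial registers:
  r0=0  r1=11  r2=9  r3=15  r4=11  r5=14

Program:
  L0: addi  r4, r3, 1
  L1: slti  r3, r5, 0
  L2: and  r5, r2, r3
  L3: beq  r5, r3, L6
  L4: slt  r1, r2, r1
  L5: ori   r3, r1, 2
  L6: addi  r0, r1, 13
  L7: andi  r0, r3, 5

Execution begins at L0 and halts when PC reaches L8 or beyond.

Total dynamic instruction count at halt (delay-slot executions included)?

7

[0] addi  r4, r3, 1  →  {r0:0, r1:11, r2:9, r3:15, r4:16, r5:14}
[1] slti  r3, r5, 0  →  {r0:0, r1:11, r2:9, r3:0, r4:16, r5:14}
[2] and  r5, r2, r3  →  {r0:0, r1:11, r2:9, r3:0, r4:16, r5:0}
[3] beq  r5, r3, L6  →  {r0:0, r1:11, r2:9, r3:0, r4:16, r5:0}  ⟨branch taken⟩
[4] slt  r1, r2, r1  →  {r0:0, r1:1, r2:9, r3:0, r4:16, r5:0}
[6] addi  r0, r1, 13  →  {r0:0, r1:1, r2:9, r3:0, r4:16, r5:0}
[7] andi  r0, r3, 5  →  {r0:0, r1:1, r2:9, r3:0, r4:16, r5:0}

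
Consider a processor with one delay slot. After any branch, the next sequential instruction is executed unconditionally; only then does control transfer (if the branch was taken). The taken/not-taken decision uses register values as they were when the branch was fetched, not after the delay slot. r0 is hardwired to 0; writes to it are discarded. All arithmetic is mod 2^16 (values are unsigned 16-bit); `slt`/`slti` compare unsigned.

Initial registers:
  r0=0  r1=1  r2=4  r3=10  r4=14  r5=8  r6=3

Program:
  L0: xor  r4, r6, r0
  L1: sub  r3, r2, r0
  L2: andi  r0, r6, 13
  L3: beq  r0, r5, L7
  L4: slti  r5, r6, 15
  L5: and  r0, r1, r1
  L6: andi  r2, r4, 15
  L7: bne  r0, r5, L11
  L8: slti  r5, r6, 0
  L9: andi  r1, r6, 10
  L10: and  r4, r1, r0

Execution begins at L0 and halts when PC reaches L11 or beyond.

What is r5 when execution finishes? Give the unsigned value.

PC=0  xor  r4, r6, r0        | r0=0 r1=1 r2=4 r3=10 r4=3 r5=8 r6=3
PC=1  sub  r3, r2, r0        | r0=0 r1=1 r2=4 r3=4 r4=3 r5=8 r6=3
PC=2  andi  r0, r6, 13       | r0=0 r1=1 r2=4 r3=4 r4=3 r5=8 r6=3
PC=3  beq  r0, r5, L7        | r0=0 r1=1 r2=4 r3=4 r4=3 r5=8 r6=3  [not taken]
PC=4  slti  r5, r6, 15       | r0=0 r1=1 r2=4 r3=4 r4=3 r5=1 r6=3
PC=5  and  r0, r1, r1        | r0=0 r1=1 r2=4 r3=4 r4=3 r5=1 r6=3
PC=6  andi  r2, r4, 15       | r0=0 r1=1 r2=3 r3=4 r4=3 r5=1 r6=3
PC=7  bne  r0, r5, L11       | r0=0 r1=1 r2=3 r3=4 r4=3 r5=1 r6=3  [TAKEN]
PC=8  slti  r5, r6, 0        | r0=0 r1=1 r2=3 r3=4 r4=3 r5=0 r6=3

0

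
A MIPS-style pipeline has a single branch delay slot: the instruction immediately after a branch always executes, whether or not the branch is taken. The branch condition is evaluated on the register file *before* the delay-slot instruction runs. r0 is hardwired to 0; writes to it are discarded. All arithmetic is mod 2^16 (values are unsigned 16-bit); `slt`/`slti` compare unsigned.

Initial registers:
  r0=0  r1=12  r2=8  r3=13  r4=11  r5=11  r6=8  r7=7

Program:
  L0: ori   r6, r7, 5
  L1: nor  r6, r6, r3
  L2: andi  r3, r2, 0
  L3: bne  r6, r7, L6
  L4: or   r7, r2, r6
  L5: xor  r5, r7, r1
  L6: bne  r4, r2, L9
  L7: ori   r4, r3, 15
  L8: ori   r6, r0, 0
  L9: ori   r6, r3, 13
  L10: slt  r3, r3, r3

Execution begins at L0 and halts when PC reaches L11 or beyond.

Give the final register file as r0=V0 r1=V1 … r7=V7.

#0 ori   r6, r7, 5 ; 0/12/8/13/11/11/7/7
#1 nor  r6, r6, r3 ; 0/12/8/13/11/11/65520/7
#2 andi  r3, r2, 0 ; 0/12/8/0/11/11/65520/7
#3 bne  r6, r7, L6 ; 0/12/8/0/11/11/65520/7 ; →target
#4 or   r7, r2, r6 ; 0/12/8/0/11/11/65520/65528
#6 bne  r4, r2, L9 ; 0/12/8/0/11/11/65520/65528 ; →target
#7 ori   r4, r3, 15 ; 0/12/8/0/15/11/65520/65528
#9 ori   r6, r3, 13 ; 0/12/8/0/15/11/13/65528
#10 slt  r3, r3, r3 ; 0/12/8/0/15/11/13/65528

r0=0 r1=12 r2=8 r3=0 r4=15 r5=11 r6=13 r7=65528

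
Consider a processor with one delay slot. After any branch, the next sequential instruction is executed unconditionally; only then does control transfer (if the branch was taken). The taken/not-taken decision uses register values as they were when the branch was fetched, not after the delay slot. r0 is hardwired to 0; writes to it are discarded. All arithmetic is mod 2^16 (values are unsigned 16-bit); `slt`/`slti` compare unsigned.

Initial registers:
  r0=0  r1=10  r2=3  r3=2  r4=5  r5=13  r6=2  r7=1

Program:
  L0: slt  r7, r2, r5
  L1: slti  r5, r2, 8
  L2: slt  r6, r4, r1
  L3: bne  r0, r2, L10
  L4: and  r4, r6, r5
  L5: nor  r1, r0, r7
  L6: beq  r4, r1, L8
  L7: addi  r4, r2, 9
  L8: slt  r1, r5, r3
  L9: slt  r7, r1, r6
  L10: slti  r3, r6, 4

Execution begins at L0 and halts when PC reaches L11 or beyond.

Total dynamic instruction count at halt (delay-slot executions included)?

#0 slt  r7, r2, r5 ; 0/10/3/2/5/13/2/1
#1 slti  r5, r2, 8 ; 0/10/3/2/5/1/2/1
#2 slt  r6, r4, r1 ; 0/10/3/2/5/1/1/1
#3 bne  r0, r2, L10 ; 0/10/3/2/5/1/1/1 ; →target
#4 and  r4, r6, r5 ; 0/10/3/2/1/1/1/1
#10 slti  r3, r6, 4 ; 0/10/3/1/1/1/1/1

6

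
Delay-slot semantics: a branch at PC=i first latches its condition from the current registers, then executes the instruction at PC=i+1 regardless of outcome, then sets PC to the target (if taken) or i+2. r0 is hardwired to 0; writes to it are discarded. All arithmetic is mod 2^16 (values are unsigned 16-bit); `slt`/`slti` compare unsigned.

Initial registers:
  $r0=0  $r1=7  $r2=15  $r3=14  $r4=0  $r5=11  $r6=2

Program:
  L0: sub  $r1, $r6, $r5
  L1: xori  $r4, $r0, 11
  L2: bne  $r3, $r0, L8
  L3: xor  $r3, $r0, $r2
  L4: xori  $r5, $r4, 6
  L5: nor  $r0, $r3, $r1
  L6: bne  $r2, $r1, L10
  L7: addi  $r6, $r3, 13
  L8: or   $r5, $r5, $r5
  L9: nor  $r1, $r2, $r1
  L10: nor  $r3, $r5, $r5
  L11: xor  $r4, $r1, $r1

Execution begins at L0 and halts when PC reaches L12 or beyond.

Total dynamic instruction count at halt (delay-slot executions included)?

8

  step pc=0: sub  $r1, $r6, $r5  regs=(0,65527,15,14,0,11,2)
  step pc=1: xori  $r4, $r0, 11  regs=(0,65527,15,14,11,11,2)
  step pc=2: bne  $r3, $r0, L8  cond=T  regs=(0,65527,15,14,11,11,2)
  step pc=3: xor  $r3, $r0, $r2  regs=(0,65527,15,15,11,11,2)
  step pc=8: or   $r5, $r5, $r5  regs=(0,65527,15,15,11,11,2)
  step pc=9: nor  $r1, $r2, $r1  regs=(0,0,15,15,11,11,2)
  step pc=10: nor  $r3, $r5, $r5  regs=(0,0,15,65524,11,11,2)
  step pc=11: xor  $r4, $r1, $r1  regs=(0,0,15,65524,0,11,2)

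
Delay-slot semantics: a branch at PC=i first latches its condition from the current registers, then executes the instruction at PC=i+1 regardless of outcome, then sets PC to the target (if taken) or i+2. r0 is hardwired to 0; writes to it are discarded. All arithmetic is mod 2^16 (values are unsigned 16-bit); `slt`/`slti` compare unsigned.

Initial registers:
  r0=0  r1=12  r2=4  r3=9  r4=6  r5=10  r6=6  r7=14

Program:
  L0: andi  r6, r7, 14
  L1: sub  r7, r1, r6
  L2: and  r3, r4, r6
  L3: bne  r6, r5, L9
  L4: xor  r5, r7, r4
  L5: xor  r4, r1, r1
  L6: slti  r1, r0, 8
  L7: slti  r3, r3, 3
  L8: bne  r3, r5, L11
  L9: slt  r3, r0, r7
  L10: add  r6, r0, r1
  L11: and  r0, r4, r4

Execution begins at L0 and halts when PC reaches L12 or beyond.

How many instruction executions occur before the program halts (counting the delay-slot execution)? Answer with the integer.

8

#0 andi  r6, r7, 14 ; 0/12/4/9/6/10/14/14
#1 sub  r7, r1, r6 ; 0/12/4/9/6/10/14/65534
#2 and  r3, r4, r6 ; 0/12/4/6/6/10/14/65534
#3 bne  r6, r5, L9 ; 0/12/4/6/6/10/14/65534 ; →target
#4 xor  r5, r7, r4 ; 0/12/4/6/6/65528/14/65534
#9 slt  r3, r0, r7 ; 0/12/4/1/6/65528/14/65534
#10 add  r6, r0, r1 ; 0/12/4/1/6/65528/12/65534
#11 and  r0, r4, r4 ; 0/12/4/1/6/65528/12/65534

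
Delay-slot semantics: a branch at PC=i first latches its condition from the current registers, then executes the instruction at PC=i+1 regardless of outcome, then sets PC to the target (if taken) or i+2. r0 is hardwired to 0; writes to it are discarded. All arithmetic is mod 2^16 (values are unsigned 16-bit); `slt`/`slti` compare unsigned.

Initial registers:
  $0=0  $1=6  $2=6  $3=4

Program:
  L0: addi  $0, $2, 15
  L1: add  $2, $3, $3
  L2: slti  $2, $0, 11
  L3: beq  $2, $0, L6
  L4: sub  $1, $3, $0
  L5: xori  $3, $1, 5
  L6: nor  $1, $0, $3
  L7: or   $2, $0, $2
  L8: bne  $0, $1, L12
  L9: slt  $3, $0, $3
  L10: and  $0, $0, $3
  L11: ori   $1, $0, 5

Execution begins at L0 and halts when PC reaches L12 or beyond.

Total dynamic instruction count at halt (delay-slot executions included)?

10

[0] addi  $0, $2, 15  →  {$0:0, $1:6, $2:6, $3:4}
[1] add  $2, $3, $3  →  {$0:0, $1:6, $2:8, $3:4}
[2] slti  $2, $0, 11  →  {$0:0, $1:6, $2:1, $3:4}
[3] beq  $2, $0, L6  →  {$0:0, $1:6, $2:1, $3:4}  ⟨branch fallthrough⟩
[4] sub  $1, $3, $0  →  {$0:0, $1:4, $2:1, $3:4}
[5] xori  $3, $1, 5  →  {$0:0, $1:4, $2:1, $3:1}
[6] nor  $1, $0, $3  →  {$0:0, $1:65534, $2:1, $3:1}
[7] or   $2, $0, $2  →  {$0:0, $1:65534, $2:1, $3:1}
[8] bne  $0, $1, L12  →  {$0:0, $1:65534, $2:1, $3:1}  ⟨branch taken⟩
[9] slt  $3, $0, $3  →  {$0:0, $1:65534, $2:1, $3:1}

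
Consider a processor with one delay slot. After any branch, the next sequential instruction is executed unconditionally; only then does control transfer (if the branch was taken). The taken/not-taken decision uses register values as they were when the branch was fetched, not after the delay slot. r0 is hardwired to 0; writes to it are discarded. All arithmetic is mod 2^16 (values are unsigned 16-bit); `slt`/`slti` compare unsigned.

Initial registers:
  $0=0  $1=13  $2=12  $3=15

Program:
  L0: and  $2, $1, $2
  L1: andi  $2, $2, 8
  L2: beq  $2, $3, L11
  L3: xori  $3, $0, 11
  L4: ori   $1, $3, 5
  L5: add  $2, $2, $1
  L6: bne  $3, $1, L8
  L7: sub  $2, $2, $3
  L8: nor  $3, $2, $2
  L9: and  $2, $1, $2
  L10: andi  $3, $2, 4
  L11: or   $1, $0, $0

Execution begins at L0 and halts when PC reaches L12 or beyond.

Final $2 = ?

12

  step pc=0: and  $2, $1, $2  regs=(0,13,12,15)
  step pc=1: andi  $2, $2, 8  regs=(0,13,8,15)
  step pc=2: beq  $2, $3, L11  cond=F  regs=(0,13,8,15)
  step pc=3: xori  $3, $0, 11  regs=(0,13,8,11)
  step pc=4: ori   $1, $3, 5  regs=(0,15,8,11)
  step pc=5: add  $2, $2, $1  regs=(0,15,23,11)
  step pc=6: bne  $3, $1, L8  cond=T  regs=(0,15,23,11)
  step pc=7: sub  $2, $2, $3  regs=(0,15,12,11)
  step pc=8: nor  $3, $2, $2  regs=(0,15,12,65523)
  step pc=9: and  $2, $1, $2  regs=(0,15,12,65523)
  step pc=10: andi  $3, $2, 4  regs=(0,15,12,4)
  step pc=11: or   $1, $0, $0  regs=(0,0,12,4)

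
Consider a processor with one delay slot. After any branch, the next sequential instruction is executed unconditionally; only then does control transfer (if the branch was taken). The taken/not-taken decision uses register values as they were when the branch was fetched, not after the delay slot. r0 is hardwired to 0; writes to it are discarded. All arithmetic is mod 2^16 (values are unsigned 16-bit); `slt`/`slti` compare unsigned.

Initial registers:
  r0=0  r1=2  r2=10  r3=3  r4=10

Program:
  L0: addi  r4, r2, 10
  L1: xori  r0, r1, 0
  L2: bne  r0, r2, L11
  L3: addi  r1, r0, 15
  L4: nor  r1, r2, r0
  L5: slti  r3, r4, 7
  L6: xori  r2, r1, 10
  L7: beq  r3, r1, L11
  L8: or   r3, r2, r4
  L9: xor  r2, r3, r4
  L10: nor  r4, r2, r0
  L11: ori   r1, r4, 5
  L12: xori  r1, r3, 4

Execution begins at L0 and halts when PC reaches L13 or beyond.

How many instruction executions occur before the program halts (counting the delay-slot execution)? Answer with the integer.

6

#0 addi  r4, r2, 10 ; 0/2/10/3/20
#1 xori  r0, r1, 0 ; 0/2/10/3/20
#2 bne  r0, r2, L11 ; 0/2/10/3/20 ; →target
#3 addi  r1, r0, 15 ; 0/15/10/3/20
#11 ori   r1, r4, 5 ; 0/21/10/3/20
#12 xori  r1, r3, 4 ; 0/7/10/3/20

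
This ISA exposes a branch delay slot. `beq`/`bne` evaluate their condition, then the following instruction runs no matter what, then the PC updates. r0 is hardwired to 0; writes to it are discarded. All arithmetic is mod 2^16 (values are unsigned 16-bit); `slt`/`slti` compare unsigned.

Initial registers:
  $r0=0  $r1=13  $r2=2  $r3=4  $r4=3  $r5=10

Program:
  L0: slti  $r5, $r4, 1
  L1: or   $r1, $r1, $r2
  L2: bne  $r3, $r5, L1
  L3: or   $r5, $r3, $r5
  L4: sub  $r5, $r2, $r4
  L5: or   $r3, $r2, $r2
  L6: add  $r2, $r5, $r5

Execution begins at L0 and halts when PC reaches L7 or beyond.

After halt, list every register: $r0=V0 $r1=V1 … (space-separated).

$r0=0 $r1=15 $r2=65534 $r3=2 $r4=3 $r5=65535

#0 slti  $r5, $r4, 1 ; 0/13/2/4/3/0
#1 or   $r1, $r1, $r2 ; 0/15/2/4/3/0
#2 bne  $r3, $r5, L1 ; 0/15/2/4/3/0 ; →target
#3 or   $r5, $r3, $r5 ; 0/15/2/4/3/4
#1 or   $r1, $r1, $r2 ; 0/15/2/4/3/4
#2 bne  $r3, $r5, L1 ; 0/15/2/4/3/4 ; →fallthru
#3 or   $r5, $r3, $r5 ; 0/15/2/4/3/4
#4 sub  $r5, $r2, $r4 ; 0/15/2/4/3/65535
#5 or   $r3, $r2, $r2 ; 0/15/2/2/3/65535
#6 add  $r2, $r5, $r5 ; 0/15/65534/2/3/65535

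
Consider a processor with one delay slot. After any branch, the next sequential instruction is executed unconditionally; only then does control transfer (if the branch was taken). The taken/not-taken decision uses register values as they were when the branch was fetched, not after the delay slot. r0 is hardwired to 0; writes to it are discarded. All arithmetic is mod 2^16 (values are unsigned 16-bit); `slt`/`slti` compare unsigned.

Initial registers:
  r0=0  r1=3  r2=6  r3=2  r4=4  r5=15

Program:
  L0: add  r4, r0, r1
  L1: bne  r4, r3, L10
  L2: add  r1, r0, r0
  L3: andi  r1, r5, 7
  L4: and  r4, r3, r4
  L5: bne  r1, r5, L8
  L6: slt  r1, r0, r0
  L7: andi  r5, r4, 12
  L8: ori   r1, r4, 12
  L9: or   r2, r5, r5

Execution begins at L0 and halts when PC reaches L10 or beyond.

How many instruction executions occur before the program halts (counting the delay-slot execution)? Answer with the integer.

3

[0] add  r4, r0, r1  →  {r0:0, r1:3, r2:6, r3:2, r4:3, r5:15}
[1] bne  r4, r3, L10  →  {r0:0, r1:3, r2:6, r3:2, r4:3, r5:15}  ⟨branch taken⟩
[2] add  r1, r0, r0  →  {r0:0, r1:0, r2:6, r3:2, r4:3, r5:15}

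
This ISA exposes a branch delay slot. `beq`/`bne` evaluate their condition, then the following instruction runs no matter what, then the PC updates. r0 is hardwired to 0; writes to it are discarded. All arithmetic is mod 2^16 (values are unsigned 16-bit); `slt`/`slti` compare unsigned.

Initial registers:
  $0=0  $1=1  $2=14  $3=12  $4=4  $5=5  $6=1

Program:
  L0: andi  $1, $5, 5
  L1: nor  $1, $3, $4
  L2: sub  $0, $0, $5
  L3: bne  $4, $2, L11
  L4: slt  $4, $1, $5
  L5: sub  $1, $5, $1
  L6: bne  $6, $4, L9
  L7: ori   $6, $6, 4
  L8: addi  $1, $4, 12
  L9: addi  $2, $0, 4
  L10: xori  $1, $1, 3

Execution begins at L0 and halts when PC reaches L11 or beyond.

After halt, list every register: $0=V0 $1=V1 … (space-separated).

[0] andi  $1, $5, 5  →  {$0:0, $1:5, $2:14, $3:12, $4:4, $5:5, $6:1}
[1] nor  $1, $3, $4  →  {$0:0, $1:65523, $2:14, $3:12, $4:4, $5:5, $6:1}
[2] sub  $0, $0, $5  →  {$0:0, $1:65523, $2:14, $3:12, $4:4, $5:5, $6:1}
[3] bne  $4, $2, L11  →  {$0:0, $1:65523, $2:14, $3:12, $4:4, $5:5, $6:1}  ⟨branch taken⟩
[4] slt  $4, $1, $5  →  {$0:0, $1:65523, $2:14, $3:12, $4:0, $5:5, $6:1}

$0=0 $1=65523 $2=14 $3=12 $4=0 $5=5 $6=1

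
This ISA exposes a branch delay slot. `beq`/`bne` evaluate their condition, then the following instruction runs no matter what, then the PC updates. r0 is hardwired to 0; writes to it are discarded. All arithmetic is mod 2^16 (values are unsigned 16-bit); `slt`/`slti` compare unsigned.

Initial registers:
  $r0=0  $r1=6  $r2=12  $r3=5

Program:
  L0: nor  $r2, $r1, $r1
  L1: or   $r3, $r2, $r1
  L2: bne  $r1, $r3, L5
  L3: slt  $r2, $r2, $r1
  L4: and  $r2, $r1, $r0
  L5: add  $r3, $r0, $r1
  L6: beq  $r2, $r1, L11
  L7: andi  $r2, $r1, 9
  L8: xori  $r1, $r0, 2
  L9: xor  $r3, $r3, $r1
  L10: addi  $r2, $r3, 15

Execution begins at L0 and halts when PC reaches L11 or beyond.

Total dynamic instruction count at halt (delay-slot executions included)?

PC=0  nor  $r2, $r1, $r1     | $r0=0 $r1=6 $r2=65529 $r3=5
PC=1  or   $r3, $r2, $r1     | $r0=0 $r1=6 $r2=65529 $r3=65535
PC=2  bne  $r1, $r3, L5      | $r0=0 $r1=6 $r2=65529 $r3=65535  [TAKEN]
PC=3  slt  $r2, $r2, $r1     | $r0=0 $r1=6 $r2=0 $r3=65535
PC=5  add  $r3, $r0, $r1     | $r0=0 $r1=6 $r2=0 $r3=6
PC=6  beq  $r2, $r1, L11     | $r0=0 $r1=6 $r2=0 $r3=6  [not taken]
PC=7  andi  $r2, $r1, 9      | $r0=0 $r1=6 $r2=0 $r3=6
PC=8  xori  $r1, $r0, 2      | $r0=0 $r1=2 $r2=0 $r3=6
PC=9  xor  $r3, $r3, $r1     | $r0=0 $r1=2 $r2=0 $r3=4
PC=10 addi  $r2, $r3, 15     | $r0=0 $r1=2 $r2=19 $r3=4

10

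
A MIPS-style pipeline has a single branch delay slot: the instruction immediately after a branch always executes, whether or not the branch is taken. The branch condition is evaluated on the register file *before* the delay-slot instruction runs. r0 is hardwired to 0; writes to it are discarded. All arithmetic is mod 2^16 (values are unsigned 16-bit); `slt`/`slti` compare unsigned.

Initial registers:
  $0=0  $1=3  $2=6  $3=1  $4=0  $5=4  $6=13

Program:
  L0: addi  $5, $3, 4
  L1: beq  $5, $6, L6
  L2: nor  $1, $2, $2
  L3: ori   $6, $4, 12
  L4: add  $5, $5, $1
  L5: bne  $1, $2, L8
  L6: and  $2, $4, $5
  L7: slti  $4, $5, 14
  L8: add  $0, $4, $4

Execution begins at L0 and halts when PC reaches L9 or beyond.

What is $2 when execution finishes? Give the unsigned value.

0

#0 addi  $5, $3, 4 ; 0/3/6/1/0/5/13
#1 beq  $5, $6, L6 ; 0/3/6/1/0/5/13 ; →fallthru
#2 nor  $1, $2, $2 ; 0/65529/6/1/0/5/13
#3 ori   $6, $4, 12 ; 0/65529/6/1/0/5/12
#4 add  $5, $5, $1 ; 0/65529/6/1/0/65534/12
#5 bne  $1, $2, L8 ; 0/65529/6/1/0/65534/12 ; →target
#6 and  $2, $4, $5 ; 0/65529/0/1/0/65534/12
#8 add  $0, $4, $4 ; 0/65529/0/1/0/65534/12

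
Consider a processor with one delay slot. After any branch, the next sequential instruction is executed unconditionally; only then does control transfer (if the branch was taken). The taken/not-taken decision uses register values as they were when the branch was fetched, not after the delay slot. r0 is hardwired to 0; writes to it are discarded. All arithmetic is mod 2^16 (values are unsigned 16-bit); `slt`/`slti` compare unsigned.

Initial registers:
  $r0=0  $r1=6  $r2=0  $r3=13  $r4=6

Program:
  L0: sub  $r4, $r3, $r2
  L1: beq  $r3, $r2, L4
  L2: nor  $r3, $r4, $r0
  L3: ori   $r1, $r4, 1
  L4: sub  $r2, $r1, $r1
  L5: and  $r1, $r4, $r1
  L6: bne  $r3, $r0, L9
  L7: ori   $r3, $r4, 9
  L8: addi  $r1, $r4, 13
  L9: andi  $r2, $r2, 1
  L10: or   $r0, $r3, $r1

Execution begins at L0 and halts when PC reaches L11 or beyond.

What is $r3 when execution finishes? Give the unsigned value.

#0 sub  $r4, $r3, $r2 ; 0/6/0/13/13
#1 beq  $r3, $r2, L4 ; 0/6/0/13/13 ; →fallthru
#2 nor  $r3, $r4, $r0 ; 0/6/0/65522/13
#3 ori   $r1, $r4, 1 ; 0/13/0/65522/13
#4 sub  $r2, $r1, $r1 ; 0/13/0/65522/13
#5 and  $r1, $r4, $r1 ; 0/13/0/65522/13
#6 bne  $r3, $r0, L9 ; 0/13/0/65522/13 ; →target
#7 ori   $r3, $r4, 9 ; 0/13/0/13/13
#9 andi  $r2, $r2, 1 ; 0/13/0/13/13
#10 or   $r0, $r3, $r1 ; 0/13/0/13/13

13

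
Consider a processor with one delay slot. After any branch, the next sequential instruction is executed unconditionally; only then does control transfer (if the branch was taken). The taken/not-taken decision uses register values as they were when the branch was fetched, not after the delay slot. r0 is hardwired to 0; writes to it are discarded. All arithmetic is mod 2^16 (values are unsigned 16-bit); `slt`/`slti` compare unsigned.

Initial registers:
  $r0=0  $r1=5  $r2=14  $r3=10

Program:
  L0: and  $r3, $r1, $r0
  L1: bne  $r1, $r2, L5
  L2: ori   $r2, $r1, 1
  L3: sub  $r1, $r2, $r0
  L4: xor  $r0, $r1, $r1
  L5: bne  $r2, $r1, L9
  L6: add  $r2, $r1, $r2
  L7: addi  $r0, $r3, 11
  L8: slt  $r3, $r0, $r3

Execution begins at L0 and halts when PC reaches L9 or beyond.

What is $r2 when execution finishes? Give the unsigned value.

10

[0] and  $r3, $r1, $r0  →  {$r0:0, $r1:5, $r2:14, $r3:0}
[1] bne  $r1, $r2, L5  →  {$r0:0, $r1:5, $r2:14, $r3:0}  ⟨branch taken⟩
[2] ori   $r2, $r1, 1  →  {$r0:0, $r1:5, $r2:5, $r3:0}
[5] bne  $r2, $r1, L9  →  {$r0:0, $r1:5, $r2:5, $r3:0}  ⟨branch fallthrough⟩
[6] add  $r2, $r1, $r2  →  {$r0:0, $r1:5, $r2:10, $r3:0}
[7] addi  $r0, $r3, 11  →  {$r0:0, $r1:5, $r2:10, $r3:0}
[8] slt  $r3, $r0, $r3  →  {$r0:0, $r1:5, $r2:10, $r3:0}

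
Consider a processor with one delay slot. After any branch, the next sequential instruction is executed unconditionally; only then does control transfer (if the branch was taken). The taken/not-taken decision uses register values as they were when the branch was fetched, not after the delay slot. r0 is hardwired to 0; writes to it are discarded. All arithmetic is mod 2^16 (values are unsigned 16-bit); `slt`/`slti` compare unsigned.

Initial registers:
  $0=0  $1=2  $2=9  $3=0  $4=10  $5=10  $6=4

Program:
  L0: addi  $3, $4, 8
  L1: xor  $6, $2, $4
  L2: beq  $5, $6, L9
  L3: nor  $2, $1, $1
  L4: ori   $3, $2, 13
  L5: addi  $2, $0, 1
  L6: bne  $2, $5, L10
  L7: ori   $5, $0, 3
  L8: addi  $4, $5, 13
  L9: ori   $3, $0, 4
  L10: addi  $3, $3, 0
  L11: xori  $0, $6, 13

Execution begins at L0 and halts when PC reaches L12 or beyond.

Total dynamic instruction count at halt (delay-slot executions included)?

PC=0  addi  $3, $4, 8        | $0=0 $1=2 $2=9 $3=18 $4=10 $5=10 $6=4
PC=1  xor  $6, $2, $4        | $0=0 $1=2 $2=9 $3=18 $4=10 $5=10 $6=3
PC=2  beq  $5, $6, L9        | $0=0 $1=2 $2=9 $3=18 $4=10 $5=10 $6=3  [not taken]
PC=3  nor  $2, $1, $1        | $0=0 $1=2 $2=65533 $3=18 $4=10 $5=10 $6=3
PC=4  ori   $3, $2, 13       | $0=0 $1=2 $2=65533 $3=65533 $4=10 $5=10 $6=3
PC=5  addi  $2, $0, 1        | $0=0 $1=2 $2=1 $3=65533 $4=10 $5=10 $6=3
PC=6  bne  $2, $5, L10       | $0=0 $1=2 $2=1 $3=65533 $4=10 $5=10 $6=3  [TAKEN]
PC=7  ori   $5, $0, 3        | $0=0 $1=2 $2=1 $3=65533 $4=10 $5=3 $6=3
PC=10 addi  $3, $3, 0        | $0=0 $1=2 $2=1 $3=65533 $4=10 $5=3 $6=3
PC=11 xori  $0, $6, 13       | $0=0 $1=2 $2=1 $3=65533 $4=10 $5=3 $6=3

10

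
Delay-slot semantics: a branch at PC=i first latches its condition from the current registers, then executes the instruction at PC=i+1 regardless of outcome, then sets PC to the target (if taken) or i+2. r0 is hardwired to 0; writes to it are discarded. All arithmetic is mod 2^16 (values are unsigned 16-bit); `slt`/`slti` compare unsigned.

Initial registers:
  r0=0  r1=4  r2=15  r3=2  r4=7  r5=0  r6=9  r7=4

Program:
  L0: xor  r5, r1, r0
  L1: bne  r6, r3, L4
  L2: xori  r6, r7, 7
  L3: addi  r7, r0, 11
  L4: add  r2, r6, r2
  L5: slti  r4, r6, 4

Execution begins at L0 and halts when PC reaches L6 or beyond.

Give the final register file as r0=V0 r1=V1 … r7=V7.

r0=0 r1=4 r2=18 r3=2 r4=1 r5=4 r6=3 r7=4

[0] xor  r5, r1, r0  →  {r0:0, r1:4, r2:15, r3:2, r4:7, r5:4, r6:9, r7:4}
[1] bne  r6, r3, L4  →  {r0:0, r1:4, r2:15, r3:2, r4:7, r5:4, r6:9, r7:4}  ⟨branch taken⟩
[2] xori  r6, r7, 7  →  {r0:0, r1:4, r2:15, r3:2, r4:7, r5:4, r6:3, r7:4}
[4] add  r2, r6, r2  →  {r0:0, r1:4, r2:18, r3:2, r4:7, r5:4, r6:3, r7:4}
[5] slti  r4, r6, 4  →  {r0:0, r1:4, r2:18, r3:2, r4:1, r5:4, r6:3, r7:4}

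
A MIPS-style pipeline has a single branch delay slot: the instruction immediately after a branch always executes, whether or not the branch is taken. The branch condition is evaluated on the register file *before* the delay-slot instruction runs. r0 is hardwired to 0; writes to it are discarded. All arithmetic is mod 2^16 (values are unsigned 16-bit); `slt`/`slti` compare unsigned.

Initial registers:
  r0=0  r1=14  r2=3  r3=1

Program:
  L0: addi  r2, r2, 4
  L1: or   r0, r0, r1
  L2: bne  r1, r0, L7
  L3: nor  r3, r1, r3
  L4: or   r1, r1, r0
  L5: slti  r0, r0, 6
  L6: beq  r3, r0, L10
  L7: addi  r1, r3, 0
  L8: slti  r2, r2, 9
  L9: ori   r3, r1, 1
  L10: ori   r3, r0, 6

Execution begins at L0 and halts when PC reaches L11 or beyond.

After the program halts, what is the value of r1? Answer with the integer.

65520

#0 addi  r2, r2, 4 ; 0/14/7/1
#1 or   r0, r0, r1 ; 0/14/7/1
#2 bne  r1, r0, L7 ; 0/14/7/1 ; →target
#3 nor  r3, r1, r3 ; 0/14/7/65520
#7 addi  r1, r3, 0 ; 0/65520/7/65520
#8 slti  r2, r2, 9 ; 0/65520/1/65520
#9 ori   r3, r1, 1 ; 0/65520/1/65521
#10 ori   r3, r0, 6 ; 0/65520/1/6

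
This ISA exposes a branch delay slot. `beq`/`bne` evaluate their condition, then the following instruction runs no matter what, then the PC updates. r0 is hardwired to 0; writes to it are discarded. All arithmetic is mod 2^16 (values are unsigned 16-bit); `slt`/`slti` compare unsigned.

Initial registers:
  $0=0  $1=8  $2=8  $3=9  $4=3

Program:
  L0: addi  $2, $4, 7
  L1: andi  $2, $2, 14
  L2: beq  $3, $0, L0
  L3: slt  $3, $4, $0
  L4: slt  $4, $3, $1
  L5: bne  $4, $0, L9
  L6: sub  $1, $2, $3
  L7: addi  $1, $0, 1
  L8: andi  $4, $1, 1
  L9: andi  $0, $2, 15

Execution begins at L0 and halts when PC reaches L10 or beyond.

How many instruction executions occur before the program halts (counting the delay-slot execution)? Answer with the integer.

8

#0 addi  $2, $4, 7 ; 0/8/10/9/3
#1 andi  $2, $2, 14 ; 0/8/10/9/3
#2 beq  $3, $0, L0 ; 0/8/10/9/3 ; →fallthru
#3 slt  $3, $4, $0 ; 0/8/10/0/3
#4 slt  $4, $3, $1 ; 0/8/10/0/1
#5 bne  $4, $0, L9 ; 0/8/10/0/1 ; →target
#6 sub  $1, $2, $3 ; 0/10/10/0/1
#9 andi  $0, $2, 15 ; 0/10/10/0/1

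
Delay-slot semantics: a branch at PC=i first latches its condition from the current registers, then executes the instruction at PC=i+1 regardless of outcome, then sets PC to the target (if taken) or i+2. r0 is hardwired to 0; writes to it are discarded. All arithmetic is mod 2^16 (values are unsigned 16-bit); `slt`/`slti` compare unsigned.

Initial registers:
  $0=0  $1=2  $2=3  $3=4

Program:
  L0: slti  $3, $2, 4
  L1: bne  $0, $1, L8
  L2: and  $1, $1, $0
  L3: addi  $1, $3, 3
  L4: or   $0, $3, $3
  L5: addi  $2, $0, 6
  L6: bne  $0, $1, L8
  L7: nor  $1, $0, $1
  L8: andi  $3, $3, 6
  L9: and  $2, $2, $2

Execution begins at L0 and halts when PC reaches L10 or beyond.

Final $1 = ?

#0 slti  $3, $2, 4 ; 0/2/3/1
#1 bne  $0, $1, L8 ; 0/2/3/1 ; →target
#2 and  $1, $1, $0 ; 0/0/3/1
#8 andi  $3, $3, 6 ; 0/0/3/0
#9 and  $2, $2, $2 ; 0/0/3/0

0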